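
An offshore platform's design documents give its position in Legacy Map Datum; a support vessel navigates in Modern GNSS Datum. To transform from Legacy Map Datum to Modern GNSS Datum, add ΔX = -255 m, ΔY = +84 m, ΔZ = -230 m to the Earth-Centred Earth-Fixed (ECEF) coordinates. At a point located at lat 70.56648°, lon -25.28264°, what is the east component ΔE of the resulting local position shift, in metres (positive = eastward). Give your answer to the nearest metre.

The local east axis at (φ, λ) is (−sin λ, cos λ, 0), so ΔE = −sin(-25.28264°)·(-255) + cos(-25.28264°)·84 = -32.95 m.

ΔE = -33 m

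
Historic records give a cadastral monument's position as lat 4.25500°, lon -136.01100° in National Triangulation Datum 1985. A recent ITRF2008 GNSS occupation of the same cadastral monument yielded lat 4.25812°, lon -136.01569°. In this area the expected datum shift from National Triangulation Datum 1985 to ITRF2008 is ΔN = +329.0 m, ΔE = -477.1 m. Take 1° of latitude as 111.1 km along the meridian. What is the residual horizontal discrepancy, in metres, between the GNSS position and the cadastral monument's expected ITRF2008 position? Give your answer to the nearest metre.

46 m

Observed coordinate differences: Δφ = +0.00312°, Δλ = -0.00469°.
Converting to metres (1° lat = 111100 m, cos φ = 0.997244): observed ΔN = 346.6 m, observed ΔE = -519.6 m.
Subtracting the expected shift leaves a residual of 346.6 − (329.0) = 17.6 m north and -519.6 − (-477.1) = -42.5 m east.
Residual distance = √(17.6² + (-42.5)²) = 46.0 m.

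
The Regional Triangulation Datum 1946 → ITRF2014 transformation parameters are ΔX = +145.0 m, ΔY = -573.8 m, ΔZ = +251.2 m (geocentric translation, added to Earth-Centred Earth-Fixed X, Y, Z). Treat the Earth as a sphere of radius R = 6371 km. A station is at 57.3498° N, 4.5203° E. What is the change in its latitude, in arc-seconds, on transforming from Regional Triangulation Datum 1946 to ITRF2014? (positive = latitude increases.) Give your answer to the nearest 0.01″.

Δφ = 1.68″

sin φ = 0.841980, cos φ = 0.539509, sin λ = 0.078812, cos λ = 0.996889.
North component: ΔN = −sin φ cos λ·ΔX − sin φ sin λ·ΔY + cos φ·ΔZ = −(0.841980)(0.996889)(145.0) − (0.841980)(0.078812)(-573.8) + (0.539509)(251.2) = 51.89 m.
1° of latitude spans πR/180 = 111195 m, so Δφ = 51.89 / 111195 × 3600 = 1.680″.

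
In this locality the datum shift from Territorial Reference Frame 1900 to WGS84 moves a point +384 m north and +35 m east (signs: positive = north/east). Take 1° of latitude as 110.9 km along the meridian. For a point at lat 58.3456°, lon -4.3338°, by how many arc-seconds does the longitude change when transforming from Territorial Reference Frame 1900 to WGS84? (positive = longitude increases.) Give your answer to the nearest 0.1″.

Δλ = 2.2″

At latitude 58.3456°, cos φ = 0.524794.
1° of longitude at this latitude = 110.9 × cos φ = 58.20 km, so Δλ = 35.0 / 58199.7 = 0.0006014° = 2.165″.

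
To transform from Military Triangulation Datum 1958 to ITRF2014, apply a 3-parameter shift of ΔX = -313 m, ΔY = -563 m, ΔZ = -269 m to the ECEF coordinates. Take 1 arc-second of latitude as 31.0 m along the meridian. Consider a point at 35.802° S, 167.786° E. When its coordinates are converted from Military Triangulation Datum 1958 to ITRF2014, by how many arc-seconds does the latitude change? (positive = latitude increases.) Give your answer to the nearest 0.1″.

sin φ = -0.584986, cos φ = 0.811043, sin λ = 0.211564, cos λ = -0.977364.
North component: ΔN = −sin φ cos λ·ΔX − sin φ sin λ·ΔY + cos φ·ΔZ = −(-0.584986)(-0.977364)(-313) − (-0.584986)(0.211564)(-563) + (0.811043)(-269) = -108.89 m.
1° of latitude spans 3600 × 31.00 = 111600 m, so Δφ = -108.89 / 111600 × 3600 = -3.513″.

Δφ = -3.5″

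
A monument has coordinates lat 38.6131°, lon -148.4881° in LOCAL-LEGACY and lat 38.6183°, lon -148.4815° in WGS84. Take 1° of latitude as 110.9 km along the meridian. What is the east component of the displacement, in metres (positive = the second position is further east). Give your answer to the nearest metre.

Δφ = 38.6183° − 38.6131° = +0.0052°; Δλ = -148.4815° − -148.4881° = +0.0066°.
ΔN = Δφ × 110900 = 576.7 m; ΔE = Δλ × 110900 × cos(38.6131°) = +0.0066 × 110900 × 0.781378 = 571.9 m.

ΔE = 572 m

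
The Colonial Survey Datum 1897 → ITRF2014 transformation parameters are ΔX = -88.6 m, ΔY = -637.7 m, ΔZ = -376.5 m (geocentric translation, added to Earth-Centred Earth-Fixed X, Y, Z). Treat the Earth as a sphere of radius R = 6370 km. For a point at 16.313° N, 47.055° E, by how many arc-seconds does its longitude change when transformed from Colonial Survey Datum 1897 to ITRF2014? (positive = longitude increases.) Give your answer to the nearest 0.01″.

sin φ = 0.280884, cos φ = 0.959742, sin λ = 0.732008, cos λ = 0.681296.
East component: ΔE = −sin λ·ΔX + cos λ·ΔY = −(0.732008)(-88.6) + (0.681296)(-637.7) = -369.61 m.
1° of latitude spans πR/180 = 111177 m; at latitude φ, 1° of longitude spans that × cos φ = 106701.6 m, so Δλ = -369.61 / 106701.6 × 3600 = -12.470″.

Δλ = -12.47″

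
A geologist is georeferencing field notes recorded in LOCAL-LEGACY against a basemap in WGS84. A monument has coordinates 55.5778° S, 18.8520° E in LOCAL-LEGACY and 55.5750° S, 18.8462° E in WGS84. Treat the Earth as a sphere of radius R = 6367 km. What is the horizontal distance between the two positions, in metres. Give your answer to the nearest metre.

479 m

Δφ = -55.5750° − -55.5778° = +0.0028°; Δλ = 18.8462° − 18.8520° = -0.0058°.
1° along a meridian = πR/180 = 111125 m.
ΔN = Δφ × 111125 = 311.2 m; ΔE = Δλ × 111125 × cos(-55.5778°) = -0.0058 × 111125 × 0.565287 = -364.3 m.
Distance = √(ΔE² + ΔN²) = √((-364.3)² + 311.2²) = 479.1 m.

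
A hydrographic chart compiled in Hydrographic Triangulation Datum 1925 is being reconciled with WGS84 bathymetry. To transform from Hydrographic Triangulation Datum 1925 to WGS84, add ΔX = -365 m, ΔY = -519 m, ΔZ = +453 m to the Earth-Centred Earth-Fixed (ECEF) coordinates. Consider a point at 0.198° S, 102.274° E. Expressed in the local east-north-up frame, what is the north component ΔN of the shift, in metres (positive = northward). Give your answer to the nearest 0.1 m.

The local north axis is (−sin φ cos λ, −sin φ sin λ, cos φ), giving ΔN = 0.268 − 1.753 + 452.997 = 451.51 m.

ΔN = 451.5 m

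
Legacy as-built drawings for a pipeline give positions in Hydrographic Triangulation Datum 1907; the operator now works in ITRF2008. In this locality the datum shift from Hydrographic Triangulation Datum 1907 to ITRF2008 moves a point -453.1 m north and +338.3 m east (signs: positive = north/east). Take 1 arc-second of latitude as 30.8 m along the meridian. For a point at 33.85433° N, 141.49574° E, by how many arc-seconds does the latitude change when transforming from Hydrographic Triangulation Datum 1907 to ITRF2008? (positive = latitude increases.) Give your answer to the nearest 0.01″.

Δφ = -14.71″

1″ of latitude = 30.80 m, so Δφ = -453.1 / 30.80 = -14.711″.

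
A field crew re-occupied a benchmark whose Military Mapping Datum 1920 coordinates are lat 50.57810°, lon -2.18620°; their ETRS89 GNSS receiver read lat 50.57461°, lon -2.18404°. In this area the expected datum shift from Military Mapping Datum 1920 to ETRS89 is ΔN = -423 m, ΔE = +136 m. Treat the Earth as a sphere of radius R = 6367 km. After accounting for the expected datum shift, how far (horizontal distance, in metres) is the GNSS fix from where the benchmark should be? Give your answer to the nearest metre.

Observed coordinate differences: Δφ = -0.00349°, Δλ = +0.00216°.
Converting to metres (1° lat = 111125 m, cos φ = 0.635026): observed ΔN = -387.8 m, observed ΔE = 152.4 m.
Subtracting the expected shift leaves a residual of -387.8 − (-423) = 35.2 m north and 152.4 − (136) = 16.4 m east.
Residual distance = √(35.2² + 16.4²) = 38.8 m.

39 m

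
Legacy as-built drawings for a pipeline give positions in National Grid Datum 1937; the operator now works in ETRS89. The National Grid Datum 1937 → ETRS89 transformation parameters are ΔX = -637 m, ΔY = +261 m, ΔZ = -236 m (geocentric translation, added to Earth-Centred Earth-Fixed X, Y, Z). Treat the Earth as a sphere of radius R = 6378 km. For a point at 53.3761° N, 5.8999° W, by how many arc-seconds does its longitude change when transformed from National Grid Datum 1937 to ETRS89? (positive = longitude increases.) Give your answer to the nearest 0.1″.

Δλ = 10.5″

sin φ = 0.802569, cos φ = 0.596560, sin λ = -0.102791, cos λ = 0.994703.
East component: ΔE = −sin λ·ΔX + cos λ·ΔY = −(-0.102791)(-637) + (0.994703)(261) = 194.14 m.
1° of latitude spans πR/180 = 111317 m; at latitude φ, 1° of longitude spans that × cos φ = 66407.3 m, so Δλ = 194.14 / 66407.3 × 3600 = 10.524″.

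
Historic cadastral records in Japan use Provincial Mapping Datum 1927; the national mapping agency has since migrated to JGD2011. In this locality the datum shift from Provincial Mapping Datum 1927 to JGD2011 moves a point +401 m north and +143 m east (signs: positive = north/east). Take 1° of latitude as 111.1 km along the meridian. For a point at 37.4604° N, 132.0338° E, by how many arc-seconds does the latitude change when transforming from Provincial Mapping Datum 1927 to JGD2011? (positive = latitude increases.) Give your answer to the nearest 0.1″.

Δφ = 13.0″

1° of latitude = 111.1 km, so Δφ = 401.0 / 111100 = 0.0036094° = 12.994″.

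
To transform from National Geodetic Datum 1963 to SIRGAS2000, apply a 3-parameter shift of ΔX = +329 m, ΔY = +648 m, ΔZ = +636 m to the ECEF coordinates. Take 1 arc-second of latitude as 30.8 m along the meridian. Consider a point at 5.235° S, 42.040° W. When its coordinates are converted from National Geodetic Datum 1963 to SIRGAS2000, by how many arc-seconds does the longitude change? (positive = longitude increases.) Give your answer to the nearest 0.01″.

Δλ = 22.87″

sin φ = -0.091241, cos φ = 0.995829, sin λ = -0.669649, cos λ = 0.742678.
East component: ΔE = −sin λ·ΔX + cos λ·ΔY = −(-0.669649)(329) + (0.742678)(648) = 701.57 m.
1° of latitude spans 3600 × 30.80 = 110880 m; at latitude φ, 1° of longitude spans that × cos φ = 110417.5 m, so Δλ = 701.57 / 110417.5 × 3600 = 22.874″.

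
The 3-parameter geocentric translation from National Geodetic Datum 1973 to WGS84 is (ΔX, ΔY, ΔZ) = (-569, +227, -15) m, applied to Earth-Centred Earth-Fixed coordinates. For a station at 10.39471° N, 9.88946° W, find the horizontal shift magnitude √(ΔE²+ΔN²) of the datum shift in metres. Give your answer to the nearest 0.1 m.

The local east axis at (φ, λ) is (−sin λ, cos λ, 0), so ΔE = −sin(-9.88946°)·(-569) + cos(-9.88946°)·227 = 125.90 m.
The local north axis is (−sin φ cos λ, −sin φ sin λ, cos φ), giving ΔN = 101.138 + 7.034 − 14.754 = 93.42 m.
Horizontal magnitude = √(ΔE² + ΔN²) = √(125.90² + 93.42²) = 156.78 m.

156.8 m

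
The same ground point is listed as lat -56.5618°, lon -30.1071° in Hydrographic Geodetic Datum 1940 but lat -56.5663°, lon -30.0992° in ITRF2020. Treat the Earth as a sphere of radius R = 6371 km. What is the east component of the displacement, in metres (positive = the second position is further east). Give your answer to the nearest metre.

Δφ = -56.5663° − -56.5618° = -0.0045°; Δλ = -30.0992° − -30.1071° = +0.0079°.
1° along a meridian = πR/180 = 111195 m.
ΔN = Δφ × 111195 = -500.4 m; ΔE = Δλ × 111195 × cos(-56.5618°) = +0.0079 × 111195 × 0.551037 = 484.1 m.

ΔE = 484 m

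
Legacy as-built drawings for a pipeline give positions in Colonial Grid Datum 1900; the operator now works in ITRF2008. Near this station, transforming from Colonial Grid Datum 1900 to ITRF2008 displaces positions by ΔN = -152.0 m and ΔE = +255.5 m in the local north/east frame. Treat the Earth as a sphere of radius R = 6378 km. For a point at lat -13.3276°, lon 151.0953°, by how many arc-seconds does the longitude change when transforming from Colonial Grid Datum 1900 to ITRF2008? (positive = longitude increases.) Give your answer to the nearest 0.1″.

Δλ = 8.5″

At latitude -13.3276°, cos φ = 0.973068.
One radian of longitude at latitude φ spans R cos φ, so Δλ = ΔE / (R cos φ) = 255.5 / (6378000 × 0.973068) = 4.1168e-05 rad = 8.492″.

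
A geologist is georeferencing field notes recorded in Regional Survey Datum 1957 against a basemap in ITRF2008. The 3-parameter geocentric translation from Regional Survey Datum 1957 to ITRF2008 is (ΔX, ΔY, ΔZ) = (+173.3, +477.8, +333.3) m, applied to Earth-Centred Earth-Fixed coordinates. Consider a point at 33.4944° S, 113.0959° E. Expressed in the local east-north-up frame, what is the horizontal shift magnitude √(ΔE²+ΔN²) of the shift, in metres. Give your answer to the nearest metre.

595 m

At φ = -33.4944°, λ = 113.0959°: sin φ = -0.551855, cos φ = 0.833940, sin λ = 0.919850, cos λ = -0.392271.
ΔE = −sin λ·ΔX + cos λ·ΔY = −(0.919850)·(173.3) + (-0.392271)·(477.8) = -346.84 m.
ΔN = −sin φ cos λ·ΔX − sin φ sin λ·ΔY + cos φ·ΔZ = −(-0.551855)(-0.392271)(173.3) − (-0.551855)(0.919850)(477.8) + (0.833940)(333.3) = 482.98 m.
Horizontal magnitude = √(ΔE² + ΔN²) = √((-346.84)² + 482.98²) = 594.61 m.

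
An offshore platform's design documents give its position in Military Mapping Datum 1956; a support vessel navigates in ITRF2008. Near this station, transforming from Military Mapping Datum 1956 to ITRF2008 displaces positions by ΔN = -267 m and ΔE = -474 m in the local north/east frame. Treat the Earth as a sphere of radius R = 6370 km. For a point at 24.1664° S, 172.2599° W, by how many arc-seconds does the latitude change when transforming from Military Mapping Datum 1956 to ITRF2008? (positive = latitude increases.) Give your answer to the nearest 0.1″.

Δφ = -8.6″

On a sphere of radius R, 1 rad of latitude = R, so Δφ = ΔN / R = -267.0 / 6370000 = -4.1915e-05 rad = -8.646″.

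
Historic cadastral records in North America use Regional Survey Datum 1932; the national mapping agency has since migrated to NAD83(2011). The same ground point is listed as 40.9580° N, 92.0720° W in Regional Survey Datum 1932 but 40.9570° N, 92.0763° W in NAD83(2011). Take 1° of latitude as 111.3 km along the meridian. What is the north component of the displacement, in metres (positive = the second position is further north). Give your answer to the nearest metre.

Δφ = 40.9570° − 40.9580° = -0.0010°; Δλ = -92.0763° − -92.0720° = -0.0043°.
ΔN = Δφ × 111300 = -111.3 m; ΔE = Δλ × 111300 × cos(40.9580°) = -0.0043 × 111300 × 0.755190 = -361.4 m.

ΔN = -111 m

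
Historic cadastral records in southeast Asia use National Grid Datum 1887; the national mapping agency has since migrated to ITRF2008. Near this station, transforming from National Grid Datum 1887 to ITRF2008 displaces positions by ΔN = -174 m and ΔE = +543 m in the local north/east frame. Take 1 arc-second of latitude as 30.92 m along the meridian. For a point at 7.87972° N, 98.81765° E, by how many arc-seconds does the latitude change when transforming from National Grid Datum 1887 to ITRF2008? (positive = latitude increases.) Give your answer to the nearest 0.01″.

1″ of latitude = 30.92 m, so Δφ = -174.0 / 30.92 = -5.627″.

Δφ = -5.63″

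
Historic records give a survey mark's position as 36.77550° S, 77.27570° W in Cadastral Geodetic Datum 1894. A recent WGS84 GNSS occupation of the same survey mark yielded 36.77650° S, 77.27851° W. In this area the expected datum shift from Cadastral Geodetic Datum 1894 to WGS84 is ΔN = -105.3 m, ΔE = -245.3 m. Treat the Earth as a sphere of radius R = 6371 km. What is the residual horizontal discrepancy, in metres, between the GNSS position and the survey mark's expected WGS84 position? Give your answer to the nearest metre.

Observed coordinate differences: Δφ = -0.00100°, Δλ = -0.00281°.
Converting to metres (1° lat = 111195 m, cos φ = 0.800987): observed ΔN = -111.2 m, observed ΔE = -250.3 m.
Subtracting the expected shift leaves a residual of -111.2 − (-105.3) = -5.9 m north and -250.3 − (-245.3) = -5.0 m east.
Residual distance = √((-5.9)² + (-5.0)²) = 7.7 m.

8 m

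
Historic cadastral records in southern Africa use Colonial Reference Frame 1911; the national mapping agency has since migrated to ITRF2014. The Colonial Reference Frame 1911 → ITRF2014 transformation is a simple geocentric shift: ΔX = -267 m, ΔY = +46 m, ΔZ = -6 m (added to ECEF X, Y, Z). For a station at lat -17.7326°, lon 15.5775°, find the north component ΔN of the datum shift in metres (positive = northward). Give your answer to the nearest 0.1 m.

ΔN = -80.3 m

The local north axis is (−sin φ cos λ, −sin φ sin λ, cos φ), giving ΔN = -78.334 + 3.762 − 5.715 = -80.29 m.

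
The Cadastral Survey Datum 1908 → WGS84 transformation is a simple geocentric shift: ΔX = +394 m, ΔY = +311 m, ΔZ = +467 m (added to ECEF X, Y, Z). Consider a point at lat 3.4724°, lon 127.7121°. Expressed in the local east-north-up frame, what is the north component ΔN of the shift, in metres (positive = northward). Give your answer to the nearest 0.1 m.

ΔN = 465.8 m

The local north axis is (−sin φ cos λ, −sin φ sin λ, cos φ), giving ΔN = 14.597 − 14.901 + 466.143 = 465.84 m.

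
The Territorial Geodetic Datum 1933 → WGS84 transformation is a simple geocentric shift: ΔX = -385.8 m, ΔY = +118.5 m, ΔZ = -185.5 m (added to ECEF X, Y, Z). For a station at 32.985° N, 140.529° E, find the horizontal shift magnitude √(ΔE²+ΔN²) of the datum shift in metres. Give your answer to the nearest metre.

390 m

The local east axis at (φ, λ) is (−sin λ, cos λ, 0), so ΔE = −sin(140.529°)·(-385.8) + cos(140.529°)·118.5 = 153.77 m.
The local north axis is (−sin φ cos λ, −sin φ sin λ, cos φ), giving ΔN = -162.137 − 41.011 − 155.600 = -358.75 m.
Horizontal magnitude = √(ΔE² + ΔN²) = √(153.77² + (-358.75)²) = 390.32 m.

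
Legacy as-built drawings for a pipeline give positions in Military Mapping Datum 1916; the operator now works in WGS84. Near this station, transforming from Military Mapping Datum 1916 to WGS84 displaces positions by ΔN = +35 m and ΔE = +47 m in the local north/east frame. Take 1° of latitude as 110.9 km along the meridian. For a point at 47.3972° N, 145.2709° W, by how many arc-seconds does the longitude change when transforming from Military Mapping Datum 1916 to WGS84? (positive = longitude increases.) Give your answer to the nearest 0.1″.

At latitude 47.3972°, cos φ = 0.676912.
1° of longitude at this latitude = 110.9 × cos φ = 75.07 km, so Δλ = 47.0 / 75069.5 = 0.0006261° = 2.254″.

Δλ = 2.3″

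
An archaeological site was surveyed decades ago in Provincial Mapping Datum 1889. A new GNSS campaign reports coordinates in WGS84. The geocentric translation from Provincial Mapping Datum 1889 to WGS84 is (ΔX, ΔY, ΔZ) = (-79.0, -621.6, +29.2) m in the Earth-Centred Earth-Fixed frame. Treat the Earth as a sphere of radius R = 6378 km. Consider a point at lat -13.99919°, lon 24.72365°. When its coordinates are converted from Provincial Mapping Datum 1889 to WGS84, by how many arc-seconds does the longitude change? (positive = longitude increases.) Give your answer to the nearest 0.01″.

Δλ = -17.72″

sin φ = -0.241908, cos φ = 0.970299, sin λ = 0.418242, cos λ = 0.908336.
East component: ΔE = −sin λ·ΔX + cos λ·ΔY = −(0.418242)(-79.0) + (0.908336)(-621.6) = -531.58 m.
1° of latitude spans πR/180 = 111317 m; at latitude φ, 1° of longitude spans that × cos φ = 108010.9 m, so Δλ = -531.58 / 108010.9 × 3600 = -17.718″.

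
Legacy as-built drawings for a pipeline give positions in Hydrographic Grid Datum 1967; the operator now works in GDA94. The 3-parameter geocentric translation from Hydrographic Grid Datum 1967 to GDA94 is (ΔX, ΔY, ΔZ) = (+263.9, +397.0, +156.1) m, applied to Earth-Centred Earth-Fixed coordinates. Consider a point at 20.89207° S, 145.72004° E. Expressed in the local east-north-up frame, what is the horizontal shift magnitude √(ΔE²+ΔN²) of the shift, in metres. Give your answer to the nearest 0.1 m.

499.1 m

At φ = -20.89207°, λ = 145.72004°: sin φ = -0.356609, cos φ = 0.934254, sin λ = 0.563237, cos λ = -0.826295.
ΔE = −sin λ·ΔX + cos λ·ΔY = −(0.563237)·(263.9) + (-0.826295)·(397.0) = -476.68 m.
ΔN = −sin φ cos λ·ΔX − sin φ sin λ·ΔY + cos φ·ΔZ = −(-0.356609)(-0.826295)(263.9) − (-0.356609)(0.563237)(397.0) + (0.934254)(156.1) = 147.81 m.
Horizontal magnitude = √(ΔE² + ΔN²) = √((-476.68)² + 147.81²) = 499.07 m.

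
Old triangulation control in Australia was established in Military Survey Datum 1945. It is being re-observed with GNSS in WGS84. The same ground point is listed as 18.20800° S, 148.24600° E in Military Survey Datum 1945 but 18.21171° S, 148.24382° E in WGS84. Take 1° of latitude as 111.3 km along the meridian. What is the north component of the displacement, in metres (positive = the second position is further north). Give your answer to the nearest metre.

ΔN = -413 m

Δφ = -18.21171° − -18.20800° = -0.00371°; Δλ = 148.24382° − 148.24600° = -0.00218°.
ΔN = Δφ × 111300 = -412.9 m; ΔE = Δλ × 111300 × cos(-18.20800°) = -0.00218 × 111300 × 0.949928 = -230.5 m.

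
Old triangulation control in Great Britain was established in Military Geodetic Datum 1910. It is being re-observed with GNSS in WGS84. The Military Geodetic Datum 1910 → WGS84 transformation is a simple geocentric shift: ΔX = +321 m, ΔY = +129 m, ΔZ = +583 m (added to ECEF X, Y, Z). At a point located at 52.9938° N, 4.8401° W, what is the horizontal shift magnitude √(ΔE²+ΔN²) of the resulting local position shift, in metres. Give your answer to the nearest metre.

The local east axis at (φ, λ) is (−sin λ, cos λ, 0), so ΔE = −sin(-4.8401°)·321 + cos(-4.8401°)·129 = 155.62 m.
The local north axis is (−sin φ cos λ, −sin φ sin λ, cos φ), giving ΔN = -255.427 + 8.692 + 350.909 = 104.17 m.
Horizontal magnitude = √(ΔE² + ΔN²) = √(155.62² + 104.17²) = 187.27 m.

187 m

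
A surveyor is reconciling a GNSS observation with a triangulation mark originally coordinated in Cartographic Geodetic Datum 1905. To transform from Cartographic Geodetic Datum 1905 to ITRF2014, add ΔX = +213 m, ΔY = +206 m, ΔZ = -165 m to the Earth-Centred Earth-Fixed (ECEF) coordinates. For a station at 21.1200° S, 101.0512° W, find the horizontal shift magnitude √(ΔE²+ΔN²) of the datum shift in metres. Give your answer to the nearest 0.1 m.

295.1 m

The local east axis at (φ, λ) is (−sin λ, cos λ, 0), so ΔE = −sin(-101.0512°)·213 + cos(-101.0512°)·206 = 169.56 m.
The local north axis is (−sin φ cos λ, −sin φ sin λ, cos φ), giving ΔN = -14.712 − 72.850 − 153.917 = -241.48 m.
Horizontal magnitude = √(ΔE² + ΔN²) = √(169.56² + (-241.48)²) = 295.06 m.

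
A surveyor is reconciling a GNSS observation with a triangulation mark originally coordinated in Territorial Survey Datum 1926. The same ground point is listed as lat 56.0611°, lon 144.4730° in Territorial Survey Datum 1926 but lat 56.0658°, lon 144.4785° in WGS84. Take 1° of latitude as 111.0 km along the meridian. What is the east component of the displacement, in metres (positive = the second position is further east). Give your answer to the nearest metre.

ΔE = 341 m

Δφ = 56.0658° − 56.0611° = +0.0047°; Δλ = 144.4785° − 144.4730° = +0.0055°.
ΔN = Δφ × 111000 = 521.7 m; ΔE = Δλ × 111000 × cos(56.0611°) = +0.0055 × 111000 × 0.558309 = 340.8 m.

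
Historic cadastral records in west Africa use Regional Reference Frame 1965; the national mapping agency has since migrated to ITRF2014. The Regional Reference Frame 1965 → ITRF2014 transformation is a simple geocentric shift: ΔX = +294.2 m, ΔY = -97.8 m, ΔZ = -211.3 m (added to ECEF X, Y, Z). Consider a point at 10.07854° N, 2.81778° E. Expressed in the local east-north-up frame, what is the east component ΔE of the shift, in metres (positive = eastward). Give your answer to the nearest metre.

At φ = 10.07854°, λ = 2.81778°: sin φ = 0.174998, cos φ = 0.984569, sin λ = 0.049160, cos λ = 0.998791.
ΔE = −sin λ·ΔX + cos λ·ΔY = −(0.049160)·(294.2) + (0.998791)·(-97.8) = -112.14 m.

ΔE = -112 m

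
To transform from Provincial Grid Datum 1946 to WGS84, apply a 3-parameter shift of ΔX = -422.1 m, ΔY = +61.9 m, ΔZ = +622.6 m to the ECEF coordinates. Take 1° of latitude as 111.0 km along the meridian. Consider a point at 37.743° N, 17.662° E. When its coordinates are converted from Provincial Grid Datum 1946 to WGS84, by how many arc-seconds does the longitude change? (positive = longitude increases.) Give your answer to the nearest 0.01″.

sin φ = 0.612121, cos φ = 0.790764, sin λ = 0.303401, cos λ = 0.952863.
East component: ΔE = −sin λ·ΔX + cos λ·ΔY = −(0.303401)(-422.1) + (0.952863)(61.9) = 187.05 m.
1° of latitude spans 111000 m; at latitude φ, 1° of longitude spans that × cos φ = 87774.8 m, so Δλ = 187.05 / 87774.8 × 3600 = 7.672″.

Δλ = 7.67″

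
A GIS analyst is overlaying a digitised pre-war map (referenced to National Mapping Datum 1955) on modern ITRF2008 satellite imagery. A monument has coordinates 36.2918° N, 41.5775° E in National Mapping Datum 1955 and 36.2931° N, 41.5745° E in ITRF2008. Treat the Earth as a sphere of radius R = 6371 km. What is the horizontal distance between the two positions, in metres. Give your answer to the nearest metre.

305 m

Δφ = 36.2931° − 36.2918° = +0.0013°; Δλ = 41.5745° − 41.5775° = -0.0030°.
1° along a meridian = πR/180 = 111195 m.
ΔN = Δφ × 111195 = 144.6 m; ΔE = Δλ × 111195 × cos(36.2918°) = -0.0030 × 111195 × 0.806013 = -268.9 m.
Distance = √(ΔE² + ΔN²) = √((-268.9)² + 144.6²) = 305.3 m.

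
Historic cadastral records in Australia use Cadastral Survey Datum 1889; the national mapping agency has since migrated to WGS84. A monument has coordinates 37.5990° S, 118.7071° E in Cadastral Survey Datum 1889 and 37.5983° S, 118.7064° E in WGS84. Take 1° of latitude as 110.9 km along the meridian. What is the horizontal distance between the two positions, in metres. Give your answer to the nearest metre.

99 m

Δφ = -37.5983° − -37.5990° = +0.0007°; Δλ = 118.7064° − 118.7071° = -0.0007°.
ΔN = Δφ × 110900 = 77.6 m; ΔE = Δλ × 110900 × cos(-37.5990°) = -0.0007 × 110900 × 0.792300 = -61.5 m.
Distance = √(ΔE² + ΔN²) = √((-61.5)² + 77.6²) = 99.0 m.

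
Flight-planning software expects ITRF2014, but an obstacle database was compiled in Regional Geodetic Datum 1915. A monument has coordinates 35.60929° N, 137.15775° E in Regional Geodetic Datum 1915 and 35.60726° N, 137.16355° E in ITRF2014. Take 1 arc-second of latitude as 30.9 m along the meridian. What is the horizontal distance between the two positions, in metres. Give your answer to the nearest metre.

571 m

Δφ = 35.60726° − 35.60929° = -0.00203°; Δλ = 137.16355° − 137.15775° = +0.00580°.
1° of latitude = 3600 × 30.90 = 111240 m.
ΔN = Δφ × 111240 = -225.8 m; ΔE = Δλ × 111240 × cos(35.60929°) = +0.00580 × 111240 × 0.813006 = 524.5 m.
Distance = √(ΔE² + ΔN²) = √(524.5² + (-225.8)²) = 571.1 m.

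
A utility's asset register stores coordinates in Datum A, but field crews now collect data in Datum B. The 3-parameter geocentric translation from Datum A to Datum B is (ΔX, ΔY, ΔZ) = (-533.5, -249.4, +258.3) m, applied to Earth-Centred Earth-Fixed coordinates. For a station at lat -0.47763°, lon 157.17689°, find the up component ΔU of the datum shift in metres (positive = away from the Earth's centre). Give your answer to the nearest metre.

At φ = -0.47763°, λ = 157.17689°: sin φ = -0.008336, cos φ = 0.999965, sin λ = 0.387887, cos λ = -0.921707.
ΔU = cos φ cos λ·ΔX + cos φ sin λ·ΔY + sin φ·ΔZ = (0.999965)(-0.921707)(-533.5) + (0.999965)(0.387887)(-249.4) + (-0.008336)(258.3) = 392.82 m.

ΔU = 393 m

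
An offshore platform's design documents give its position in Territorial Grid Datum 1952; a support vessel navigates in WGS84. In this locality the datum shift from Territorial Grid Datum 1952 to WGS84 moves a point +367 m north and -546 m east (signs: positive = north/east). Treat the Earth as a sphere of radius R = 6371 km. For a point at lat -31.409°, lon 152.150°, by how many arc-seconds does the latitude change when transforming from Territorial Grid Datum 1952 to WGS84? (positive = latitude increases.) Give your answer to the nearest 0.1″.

Δφ = 11.9″

On a sphere of radius R, 1 rad of latitude = R, so Δφ = ΔN / R = 367.0 / 6371000 = 5.7605e-05 rad = 11.882″.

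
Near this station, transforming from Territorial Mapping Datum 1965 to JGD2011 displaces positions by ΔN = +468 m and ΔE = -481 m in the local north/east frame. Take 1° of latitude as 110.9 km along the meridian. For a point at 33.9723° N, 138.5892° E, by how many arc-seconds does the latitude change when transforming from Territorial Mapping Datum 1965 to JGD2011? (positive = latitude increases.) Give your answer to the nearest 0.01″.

Δφ = 15.19″

1° of latitude = 110.9 km, so Δφ = 468.0 / 110900 = 0.0042200° = 15.192″.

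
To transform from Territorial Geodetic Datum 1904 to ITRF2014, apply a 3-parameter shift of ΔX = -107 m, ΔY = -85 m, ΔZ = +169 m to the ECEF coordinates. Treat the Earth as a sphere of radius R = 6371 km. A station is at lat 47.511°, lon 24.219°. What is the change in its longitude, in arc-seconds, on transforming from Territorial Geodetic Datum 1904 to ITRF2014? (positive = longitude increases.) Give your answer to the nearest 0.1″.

sin φ = 0.737407, cos φ = 0.675449, sin λ = 0.410225, cos λ = 0.911984.
East component: ΔE = −sin λ·ΔX + cos λ·ΔY = −(0.410225)(-107) + (0.911984)(-85) = -33.62 m.
1° of latitude spans πR/180 = 111195 m; at latitude φ, 1° of longitude spans that × cos φ = 75106.5 m, so Δλ = -33.62 / 75106.5 × 3600 = -1.612″.

Δλ = -1.6″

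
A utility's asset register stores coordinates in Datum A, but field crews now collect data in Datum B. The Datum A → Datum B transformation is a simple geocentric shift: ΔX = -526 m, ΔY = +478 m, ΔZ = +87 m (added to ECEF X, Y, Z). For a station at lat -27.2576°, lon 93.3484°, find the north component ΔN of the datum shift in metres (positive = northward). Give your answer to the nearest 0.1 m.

ΔN = 310.0 m

At φ = -27.2576°, λ = 93.3484°: sin φ = -0.457992, cos φ = 0.888956, sin λ = 0.998293, cos λ = -0.058407.
ΔN = −sin φ cos λ·ΔX − sin φ sin λ·ΔY + cos φ·ΔZ = −(-0.457992)(-0.058407)(-526) − (-0.457992)(0.998293)(478) + (0.888956)(87) = 309.96 m.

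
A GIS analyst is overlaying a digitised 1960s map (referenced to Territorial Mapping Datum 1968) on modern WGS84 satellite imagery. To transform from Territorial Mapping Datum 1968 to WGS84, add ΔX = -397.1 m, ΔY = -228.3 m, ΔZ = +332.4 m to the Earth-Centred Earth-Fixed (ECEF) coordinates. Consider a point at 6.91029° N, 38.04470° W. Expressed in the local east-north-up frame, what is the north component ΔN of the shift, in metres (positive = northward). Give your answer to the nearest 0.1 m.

The local north axis is (−sin φ cos λ, −sin φ sin λ, cos φ), giving ΔN = 37.626 − 16.928 + 329.985 = 350.68 m.

ΔN = 350.7 m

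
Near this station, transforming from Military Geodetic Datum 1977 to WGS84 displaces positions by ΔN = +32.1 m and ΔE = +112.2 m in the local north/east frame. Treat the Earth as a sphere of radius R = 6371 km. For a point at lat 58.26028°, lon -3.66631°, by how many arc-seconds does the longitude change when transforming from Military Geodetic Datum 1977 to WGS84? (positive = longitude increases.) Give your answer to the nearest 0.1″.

Δλ = 6.9″

At latitude 58.26028°, cos φ = 0.526061.
One radian of longitude at latitude φ spans R cos φ, so Δλ = ΔE / (R cos φ) = 112.2 / (6371000 × 0.526061) = 3.3477e-05 rad = 6.905″.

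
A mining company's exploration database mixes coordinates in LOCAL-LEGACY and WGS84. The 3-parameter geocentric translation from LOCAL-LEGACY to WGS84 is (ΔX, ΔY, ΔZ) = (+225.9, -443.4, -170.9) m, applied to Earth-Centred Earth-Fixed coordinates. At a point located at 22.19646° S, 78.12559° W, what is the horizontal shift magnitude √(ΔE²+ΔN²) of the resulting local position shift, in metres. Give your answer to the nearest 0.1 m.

At φ = -22.19646°, λ = -78.12559°: sin φ = -0.377784, cos φ = 0.925894, sin λ = -0.978601, cos λ = 0.205767.
ΔE = −sin λ·ΔX + cos λ·ΔY = −(-0.978601)·(225.9) + (0.205767)·(-443.4) = 129.83 m.
ΔN = −sin φ cos λ·ΔX − sin φ sin λ·ΔY + cos φ·ΔZ = −(-0.377784)(0.205767)(225.9) − (-0.377784)(-0.978601)(-443.4) + (0.925894)(-170.9) = 23.25 m.
Horizontal magnitude = √(ΔE² + ΔN²) = √(129.83² + 23.25²) = 131.89 m.

131.9 m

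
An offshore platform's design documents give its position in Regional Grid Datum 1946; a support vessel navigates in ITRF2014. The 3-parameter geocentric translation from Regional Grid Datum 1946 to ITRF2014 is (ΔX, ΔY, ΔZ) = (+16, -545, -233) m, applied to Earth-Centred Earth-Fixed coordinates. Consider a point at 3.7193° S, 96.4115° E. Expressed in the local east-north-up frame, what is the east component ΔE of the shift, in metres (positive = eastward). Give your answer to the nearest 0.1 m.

ΔE = 45.0 m

At φ = -3.7193°, λ = 96.4115°: sin φ = -0.064868, cos φ = 0.997894, sin λ = 0.993746, cos λ = -0.111668.
ΔE = −sin λ·ΔX + cos λ·ΔY = −(0.993746)·(16) + (-0.111668)·(-545) = 44.96 m.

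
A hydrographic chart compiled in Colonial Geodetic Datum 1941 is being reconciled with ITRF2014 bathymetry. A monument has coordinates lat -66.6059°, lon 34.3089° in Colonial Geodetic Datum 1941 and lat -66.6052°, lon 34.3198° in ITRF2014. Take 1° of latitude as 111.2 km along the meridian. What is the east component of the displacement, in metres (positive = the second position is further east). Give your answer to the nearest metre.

Δφ = -66.6052° − -66.6059° = +0.0007°; Δλ = 34.3198° − 34.3089° = +0.0109°.
ΔN = Δφ × 111200 = 77.8 m; ΔE = Δλ × 111200 × cos(-66.6059°) = +0.0109 × 111200 × 0.397053 = 481.3 m.

ΔE = 481 m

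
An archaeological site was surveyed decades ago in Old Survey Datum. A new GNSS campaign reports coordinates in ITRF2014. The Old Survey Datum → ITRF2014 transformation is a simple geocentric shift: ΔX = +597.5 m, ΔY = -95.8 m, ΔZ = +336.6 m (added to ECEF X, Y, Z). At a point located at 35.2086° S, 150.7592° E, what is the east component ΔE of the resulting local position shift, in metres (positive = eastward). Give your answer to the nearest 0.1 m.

ΔE = -208.3 m

The local east axis at (φ, λ) is (−sin λ, cos λ, 0), so ΔE = −sin(150.7592°)·597.5 + cos(150.7592°)·(-95.8) = -208.27 m.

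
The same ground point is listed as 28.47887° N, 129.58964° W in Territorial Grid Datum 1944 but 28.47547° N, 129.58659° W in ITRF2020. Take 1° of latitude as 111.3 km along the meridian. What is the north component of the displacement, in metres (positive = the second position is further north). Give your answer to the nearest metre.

ΔN = -378 m

Δφ = 28.47547° − 28.47887° = -0.00340°; Δλ = -129.58659° − -129.58964° = +0.00305°.
ΔN = Δφ × 111300 = -378.4 m; ΔE = Δλ × 111300 × cos(28.47887°) = +0.00305 × 111300 × 0.878993 = 298.4 m.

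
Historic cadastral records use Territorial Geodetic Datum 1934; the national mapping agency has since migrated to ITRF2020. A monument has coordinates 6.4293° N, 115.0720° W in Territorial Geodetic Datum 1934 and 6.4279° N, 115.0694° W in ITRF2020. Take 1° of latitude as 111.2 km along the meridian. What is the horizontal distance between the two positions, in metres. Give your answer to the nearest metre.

327 m

Δφ = 6.4279° − 6.4293° = -0.0014°; Δλ = -115.0694° − -115.0720° = +0.0026°.
ΔN = Δφ × 111200 = -155.7 m; ΔE = Δλ × 111200 × cos(6.4293°) = +0.0026 × 111200 × 0.993711 = 287.3 m.
Distance = √(ΔE² + ΔN²) = √(287.3² + (-155.7)²) = 326.8 m.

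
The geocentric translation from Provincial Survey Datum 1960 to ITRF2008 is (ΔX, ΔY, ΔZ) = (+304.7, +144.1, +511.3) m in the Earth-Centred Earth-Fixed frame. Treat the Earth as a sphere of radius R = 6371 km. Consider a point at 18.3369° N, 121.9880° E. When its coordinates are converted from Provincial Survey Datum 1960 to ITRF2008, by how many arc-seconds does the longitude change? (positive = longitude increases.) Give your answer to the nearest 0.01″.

sin φ = 0.314604, cos φ = 0.949223, sin λ = 0.848159, cos λ = -0.529742.
East component: ΔE = −sin λ·ΔX + cos λ·ΔY = −(0.848159)(304.7) + (-0.529742)(144.1) = -334.77 m.
1° of latitude spans πR/180 = 111195 m; at latitude φ, 1° of longitude spans that × cos φ = 105548.8 m, so Δλ = -334.77 / 105548.8 × 3600 = -11.418″.

Δλ = -11.42″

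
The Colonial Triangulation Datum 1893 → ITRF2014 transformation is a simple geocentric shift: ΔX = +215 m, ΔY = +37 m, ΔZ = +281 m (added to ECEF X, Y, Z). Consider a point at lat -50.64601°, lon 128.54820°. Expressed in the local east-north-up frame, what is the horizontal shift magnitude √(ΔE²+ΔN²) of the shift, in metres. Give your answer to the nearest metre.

The local east axis at (φ, λ) is (−sin λ, cos λ, 0), so ΔE = −sin(128.54820°)·215 + cos(128.54820°)·37 = -191.21 m.
The local north axis is (−sin φ cos λ, −sin φ sin λ, cos φ), giving ΔN = -103.601 + 22.375 + 178.185 = 96.96 m.
Horizontal magnitude = √(ΔE² + ΔN²) = √((-191.21)² + 96.96²) = 214.38 m.

214 m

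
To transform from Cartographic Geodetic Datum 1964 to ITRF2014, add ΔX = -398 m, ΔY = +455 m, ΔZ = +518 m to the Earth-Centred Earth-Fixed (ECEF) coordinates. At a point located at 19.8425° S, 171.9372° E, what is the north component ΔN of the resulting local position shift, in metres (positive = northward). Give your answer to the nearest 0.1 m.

ΔN = 642.7 m

At φ = -19.8425°, λ = 171.9372°: sin φ = -0.339436, cos φ = 0.940629, sin λ = 0.140258, cos λ = -0.990115.
ΔN = −sin φ cos λ·ΔX − sin φ sin λ·ΔY + cos φ·ΔZ = −(-0.339436)(-0.990115)(-398) − (-0.339436)(0.140258)(455) + (0.940629)(518) = 642.67 m.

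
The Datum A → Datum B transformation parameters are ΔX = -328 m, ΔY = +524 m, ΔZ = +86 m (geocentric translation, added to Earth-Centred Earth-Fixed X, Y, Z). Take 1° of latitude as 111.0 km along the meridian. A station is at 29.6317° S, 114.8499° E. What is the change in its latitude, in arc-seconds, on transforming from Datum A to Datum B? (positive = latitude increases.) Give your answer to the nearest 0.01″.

sin φ = -0.494423, cos φ = 0.869222, sin λ = 0.907412, cos λ = -0.420243.
North component: ΔN = −sin φ cos λ·ΔX − sin φ sin λ·ΔY + cos φ·ΔZ = −(-0.494423)(-0.420243)(-328) − (-0.494423)(0.907412)(524) + (0.869222)(86) = 377.99 m.
1° of latitude spans 111000 m, so Δφ = 377.99 / 111000 × 3600 = 12.259″.

Δφ = 12.26″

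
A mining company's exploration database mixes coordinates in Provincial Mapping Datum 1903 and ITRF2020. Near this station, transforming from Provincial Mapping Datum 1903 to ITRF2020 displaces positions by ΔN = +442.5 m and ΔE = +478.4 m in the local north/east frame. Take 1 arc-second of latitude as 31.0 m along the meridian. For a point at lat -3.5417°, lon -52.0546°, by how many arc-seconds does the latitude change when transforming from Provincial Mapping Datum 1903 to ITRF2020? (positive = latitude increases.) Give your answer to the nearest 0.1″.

1″ of latitude = 31.00 m, so Δφ = 442.5 / 31.00 = 14.274″.

Δφ = 14.3″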